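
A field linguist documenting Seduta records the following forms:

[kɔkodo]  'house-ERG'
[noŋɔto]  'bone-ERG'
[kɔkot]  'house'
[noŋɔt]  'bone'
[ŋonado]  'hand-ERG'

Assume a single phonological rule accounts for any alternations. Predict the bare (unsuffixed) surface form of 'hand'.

[ŋonat]

In [kɔkodo] and [kɔkot] the final segment of 'house' alternates: [d] ~ [t].
The stem 'bone' ([noŋɔto], [noŋɔt]) shows [t] unchanged in both environments, so [t] cannot be basic with [d] derived before the ERG suffix.
So /d/ is underlying, and a rule of word-final obstruent devoicing — voiced obstruents become voiceless word-finally — gives [t].
From [ŋonado] the stem 'hand' is /ŋonad/; word-finally this yields [ŋonat].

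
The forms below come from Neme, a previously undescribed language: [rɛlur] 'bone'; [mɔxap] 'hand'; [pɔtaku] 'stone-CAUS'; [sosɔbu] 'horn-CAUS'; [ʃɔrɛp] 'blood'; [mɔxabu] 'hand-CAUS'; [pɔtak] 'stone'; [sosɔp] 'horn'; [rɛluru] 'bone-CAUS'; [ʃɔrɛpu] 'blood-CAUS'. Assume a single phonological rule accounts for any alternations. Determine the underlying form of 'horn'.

In [sosɔp] and [sosɔbu] the final segment of 'horn' alternates: [p] ~ [b].
Compare 'blood', with invariant [p] in [ʃɔrɛp] and [ʃɔrɛpu]: an analysis with underlying /p/ and a rule producing [b] before the CAUS suffix would wrongly predict alternation here too.
Therefore /b/ is basic and [p] is derived by word-final obstruent devoicing (voiced obstruents become voiceless word-finally).
Hence 'horn' is /sosɔb/ underlyingly.

/sosɔb/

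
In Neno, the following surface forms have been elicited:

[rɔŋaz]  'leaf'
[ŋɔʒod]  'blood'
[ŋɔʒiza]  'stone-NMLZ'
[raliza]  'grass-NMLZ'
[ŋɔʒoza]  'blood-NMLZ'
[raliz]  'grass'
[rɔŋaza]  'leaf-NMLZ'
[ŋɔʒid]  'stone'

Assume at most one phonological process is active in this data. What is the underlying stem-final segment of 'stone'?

/d/

'stone' shows [z] ~ [d] at the end of the stem ([ŋɔʒiza] vs [ŋɔʒid]).
But 'grass' keeps [z] in both environments ([raliza], [raliz]), so there is no rule changing /z/ to [d] in isolation.
Therefore /d/ is basic and [z] is derived by intervocalic spirantization (voiced stops become fricatives between vowels).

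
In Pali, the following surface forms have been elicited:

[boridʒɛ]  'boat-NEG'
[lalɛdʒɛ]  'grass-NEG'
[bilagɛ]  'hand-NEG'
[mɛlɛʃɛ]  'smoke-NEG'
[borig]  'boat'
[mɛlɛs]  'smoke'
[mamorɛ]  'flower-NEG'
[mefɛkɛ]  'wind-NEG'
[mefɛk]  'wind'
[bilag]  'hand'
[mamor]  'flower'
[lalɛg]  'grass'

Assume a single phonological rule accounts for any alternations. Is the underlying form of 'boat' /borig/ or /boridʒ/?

/boridʒ/

In [borig] and [boridʒɛ] the final segment of 'boat' alternates: [g] ~ [dʒ].
The stem 'hand' ([bilag], [bilagɛ]) shows [g] unchanged in both environments, so [g] cannot be basic with [dʒ] derived before the NEG suffix.
So /dʒ/ is underlying, and a rule of depalatalization — palato-alveolar /dʒ/ and /ʃ/ become [g] and [s] when no front vowel follows — gives [g].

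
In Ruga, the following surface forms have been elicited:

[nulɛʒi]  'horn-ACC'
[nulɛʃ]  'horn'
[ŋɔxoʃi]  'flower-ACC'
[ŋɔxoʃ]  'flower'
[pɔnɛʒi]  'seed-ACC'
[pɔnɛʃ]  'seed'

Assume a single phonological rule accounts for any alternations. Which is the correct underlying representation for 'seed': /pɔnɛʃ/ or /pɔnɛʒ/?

In [pɔnɛʒi] and [pɔnɛʃ] the final segment of 'seed' alternates: [ʒ] ~ [ʃ].
But 'flower' keeps [ʃ] in both environments ([ŋɔxoʃi], [ŋɔxoʃ]), so there is no rule changing /ʃ/ to [ʒ] before the ACC suffix.
The underlying segment must be /ʒ/; voiced obstruents become voiceless word-finally, yielding [ʃ] there.

/pɔnɛʒ/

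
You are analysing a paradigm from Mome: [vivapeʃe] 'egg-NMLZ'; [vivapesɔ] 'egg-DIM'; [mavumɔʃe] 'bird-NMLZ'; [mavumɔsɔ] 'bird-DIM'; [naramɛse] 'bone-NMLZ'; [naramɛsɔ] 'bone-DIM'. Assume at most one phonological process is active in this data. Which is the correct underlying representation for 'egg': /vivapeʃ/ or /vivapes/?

The root 'egg' surfaces as [vivapeʃe] and [vivapesɔ], with a stem-final [ʃ] ~ [s] alternation.
Compare 'bone', with invariant [s] in [naramɛse] and [naramɛsɔ]: an analysis with underlying /s/ and a rule producing [ʃ] before the NMLZ suffix would wrongly predict alternation here too.
So /ʃ/ is underlying, and a rule of depalatalization — palato-alveolar /ʃ/ becomes [s] when no front vowel follows — gives [s].

/vivapeʃ/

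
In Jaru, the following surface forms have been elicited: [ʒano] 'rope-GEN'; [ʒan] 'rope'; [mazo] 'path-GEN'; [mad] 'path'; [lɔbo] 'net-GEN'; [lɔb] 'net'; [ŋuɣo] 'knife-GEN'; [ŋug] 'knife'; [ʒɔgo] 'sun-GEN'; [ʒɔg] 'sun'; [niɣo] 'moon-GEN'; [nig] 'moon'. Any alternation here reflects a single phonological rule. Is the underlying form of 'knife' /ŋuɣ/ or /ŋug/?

In [ŋuɣo] and [ŋug] the final segment of 'knife' alternates: [ɣ] ~ [g].
If /g/ were underlying and a rule turned it into [ɣ] before the GEN suffix, 'sun' would also alternate; but it has [g] in both [ʒɔgo] and [ʒɔg].
The underlying segment must be /ɣ/; voiced fricatives become stops word-finally, yielding [g] there.

/ŋuɣ/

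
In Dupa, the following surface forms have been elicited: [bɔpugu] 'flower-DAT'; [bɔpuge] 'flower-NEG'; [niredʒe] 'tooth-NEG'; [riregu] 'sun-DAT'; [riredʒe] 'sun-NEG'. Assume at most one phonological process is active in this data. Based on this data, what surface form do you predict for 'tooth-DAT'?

In [riregu] and [riredʒe] the final segment of 'sun' alternates: [g] ~ [dʒ].
Compare 'flower', with invariant [g] in [bɔpugu] and [bɔpuge]: an analysis with underlying /g/ and a rule producing [dʒ] before the NEG suffix would wrongly predict alternation here too.
So /dʒ/ is underlying, and a rule of depalatalization — palato-alveolar /dʒ/ becomes [g] when no front vowel follows — gives [g].
The one attested form of 'tooth', [niredʒe], shows underlying /niredʒ/. Applying the same rule when no front vowel follows gives [niregu].

[niregu]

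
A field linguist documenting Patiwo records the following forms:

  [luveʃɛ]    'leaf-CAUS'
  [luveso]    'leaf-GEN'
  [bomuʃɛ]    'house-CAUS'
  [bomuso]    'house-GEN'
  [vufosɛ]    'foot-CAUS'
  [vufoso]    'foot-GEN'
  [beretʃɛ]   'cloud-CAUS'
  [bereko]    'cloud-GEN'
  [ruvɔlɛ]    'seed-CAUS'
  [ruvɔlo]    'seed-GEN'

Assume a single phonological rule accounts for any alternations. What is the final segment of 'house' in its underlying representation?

/ʃ/

The stem for 'house' ends in [ʃ] in [bomuʃɛ] but [s] in [bomuso].
If /s/ were underlying and a rule turned it into [ʃ] before the CAUS suffix, 'foot' would also alternate; but it has [s] in both [vufosɛ] and [vufoso].
The alternation reflects depalatalization: palato-alveolar /tʃ/ and /ʃ/ become [k] and [s] when no front vowel follows. /ʃ/ is underlying.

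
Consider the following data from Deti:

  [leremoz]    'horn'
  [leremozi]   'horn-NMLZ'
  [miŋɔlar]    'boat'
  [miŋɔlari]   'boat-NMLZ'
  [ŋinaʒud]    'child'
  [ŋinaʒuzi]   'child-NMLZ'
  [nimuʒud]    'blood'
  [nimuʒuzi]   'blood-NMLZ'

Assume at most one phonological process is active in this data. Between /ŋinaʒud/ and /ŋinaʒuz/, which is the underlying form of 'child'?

The root 'child' surfaces as [ŋinaʒud] and [ŋinaʒuzi], with a stem-final [d] ~ [z] alternation.
The stem 'horn' ([leremoz], [leremozi]) shows [z] unchanged in both environments, so [z] cannot be basic with [d] derived in isolation.
The alternation reflects intervocalic spirantization: voiced stops become fricatives between vowels. /d/ is underlying.

/ŋinaʒud/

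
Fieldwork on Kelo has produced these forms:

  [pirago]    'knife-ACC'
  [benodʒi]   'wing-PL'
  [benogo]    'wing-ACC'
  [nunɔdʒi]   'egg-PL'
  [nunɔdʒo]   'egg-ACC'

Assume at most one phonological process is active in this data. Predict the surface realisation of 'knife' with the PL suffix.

[piradʒi]

The root 'wing' surfaces as [benodʒi] and [benogo], with a stem-final [dʒ] ~ [g] alternation.
But 'egg' keeps [dʒ] in both environments ([nunɔdʒi], [nunɔdʒo]), so there is no rule changing /dʒ/ to [g] before the ACC suffix.
So /g/ is underlying, and a rule of palatalization before a front vowel — /g/ becomes palato-alveolar [dʒ] before a front vowel — gives [dʒ].
The one attested form of 'knife', [pirago], shows underlying /pirag/. Applying the same rule before a front vowel gives [piradʒi].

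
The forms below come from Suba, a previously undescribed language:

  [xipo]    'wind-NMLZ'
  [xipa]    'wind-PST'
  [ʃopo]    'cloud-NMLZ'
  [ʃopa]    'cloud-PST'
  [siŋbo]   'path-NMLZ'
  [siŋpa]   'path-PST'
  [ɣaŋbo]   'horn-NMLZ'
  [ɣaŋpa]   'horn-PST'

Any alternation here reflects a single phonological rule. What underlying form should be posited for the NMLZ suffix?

The NMLZ suffix surfaces as [-bo] and [-po], depending on the final segment of the stem.
By contrast the PST suffix keeps its initial [p] throughout — that segment must be underlying.
So the underlying form is /-bo/, and voiced stops become voiceless after a vowel.

/-bo/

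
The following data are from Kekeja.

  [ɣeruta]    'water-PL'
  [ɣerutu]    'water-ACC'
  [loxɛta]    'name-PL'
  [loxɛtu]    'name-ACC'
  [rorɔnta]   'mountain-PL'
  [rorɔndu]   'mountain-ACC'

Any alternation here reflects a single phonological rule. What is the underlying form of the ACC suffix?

/-du/

The ACC suffix surfaces as [-du] and [-tu], depending on the final segment of the stem.
By contrast the PL suffix keeps its initial [t] throughout — that segment must be underlying.
So the underlying form is /-du/, and voiced stops become voiceless after a vowel.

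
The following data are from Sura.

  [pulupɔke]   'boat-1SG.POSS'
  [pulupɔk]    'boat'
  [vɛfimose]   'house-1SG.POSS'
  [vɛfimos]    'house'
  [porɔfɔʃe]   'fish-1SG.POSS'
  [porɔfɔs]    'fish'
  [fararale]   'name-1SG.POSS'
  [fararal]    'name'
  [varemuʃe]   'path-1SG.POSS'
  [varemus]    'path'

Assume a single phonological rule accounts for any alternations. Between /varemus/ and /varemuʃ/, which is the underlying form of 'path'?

The root 'path' surfaces as [varemuʃe] and [varemus], with a stem-final [ʃ] ~ [s] alternation.
If /s/ were underlying and a rule turned it into [ʃ] before the 1SG.POSS suffix, 'house' would also alternate; but it has [s] in both [vɛfimose] and [vɛfimos].
The underlying segment must be /ʃ/; palato-alveolar /ʃ/ becomes [s] when no front vowel follows, yielding [s] there.

/varemuʃ/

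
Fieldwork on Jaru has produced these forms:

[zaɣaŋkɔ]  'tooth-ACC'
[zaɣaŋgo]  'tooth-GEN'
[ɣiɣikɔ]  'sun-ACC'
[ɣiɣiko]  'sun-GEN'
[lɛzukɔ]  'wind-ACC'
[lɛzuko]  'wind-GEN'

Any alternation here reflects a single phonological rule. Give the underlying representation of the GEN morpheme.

The GEN morpheme has two allomorphs, [-go] and [-ko].
By contrast the ACC suffix keeps its initial [k] throughout — that segment must be underlying.
So the underlying form is /-go/, and voiced stops become voiceless after a vowel.

/-go/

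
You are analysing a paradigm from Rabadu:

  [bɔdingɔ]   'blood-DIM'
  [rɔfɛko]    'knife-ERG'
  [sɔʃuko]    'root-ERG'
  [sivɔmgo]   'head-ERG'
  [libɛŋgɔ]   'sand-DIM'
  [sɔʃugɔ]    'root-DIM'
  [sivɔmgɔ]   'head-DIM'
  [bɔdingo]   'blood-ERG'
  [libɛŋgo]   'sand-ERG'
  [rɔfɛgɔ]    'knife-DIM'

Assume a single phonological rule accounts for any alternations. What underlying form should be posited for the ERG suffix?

The ERG suffix surfaces as [-go] and [-ko], depending on the final segment of the stem.
By contrast the DIM suffix keeps its initial [g] throughout — that segment must be underlying.
The ERG suffix is therefore /-ko/ underlyingly, with post-nasal voicing: voiceless stops become voiced after a nasal.

/-ko/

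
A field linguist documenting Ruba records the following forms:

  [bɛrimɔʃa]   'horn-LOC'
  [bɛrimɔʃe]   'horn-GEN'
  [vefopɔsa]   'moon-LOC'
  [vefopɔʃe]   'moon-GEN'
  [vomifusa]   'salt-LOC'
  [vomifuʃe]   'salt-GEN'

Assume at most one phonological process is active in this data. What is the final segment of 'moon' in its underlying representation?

The stem for 'moon' ends in [s] in [vefopɔsa] but [ʃ] in [vefopɔʃe].
The stem 'horn' ([bɛrimɔʃa], [bɛrimɔʃe]) shows [ʃ] unchanged in both environments, so [ʃ] cannot be basic with [s] derived before the LOC suffix.
Therefore /s/ is basic and [ʃ] is derived by palatalization before a front vowel (/s/ becomes palato-alveolar [ʃ] before a front vowel).

/s/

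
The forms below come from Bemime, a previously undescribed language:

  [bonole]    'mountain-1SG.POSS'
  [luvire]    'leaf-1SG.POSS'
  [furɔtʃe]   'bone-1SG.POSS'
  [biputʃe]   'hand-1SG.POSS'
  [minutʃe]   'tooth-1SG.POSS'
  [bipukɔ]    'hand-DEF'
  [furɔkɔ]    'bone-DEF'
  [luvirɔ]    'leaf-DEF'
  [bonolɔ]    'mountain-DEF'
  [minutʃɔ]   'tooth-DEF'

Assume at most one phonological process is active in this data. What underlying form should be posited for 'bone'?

In [furɔkɔ] and [furɔtʃe] the final segment of 'bone' alternates: [k] ~ [tʃ].
The stem 'tooth' ([minutʃɔ], [minutʃe]) shows [tʃ] unchanged in both environments, so [tʃ] cannot be basic with [k] derived before the DEF suffix.
The underlying segment must be /k/; /k/ becomes palato-alveolar [tʃ] before a front vowel, yielding [tʃ] there.
So 'bone' = /furɔk/.

/furɔk/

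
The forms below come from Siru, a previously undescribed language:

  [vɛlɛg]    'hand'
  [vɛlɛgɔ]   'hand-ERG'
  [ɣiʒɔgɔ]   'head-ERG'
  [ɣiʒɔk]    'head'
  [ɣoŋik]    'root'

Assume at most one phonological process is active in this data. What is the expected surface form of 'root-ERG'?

In [ɣiʒɔk] and [ɣiʒɔgɔ] the final segment of 'head' alternates: [k] ~ [g].
Compare 'hand', with invariant [g] in [vɛlɛg] and [vɛlɛgɔ]: an analysis with underlying /g/ and a rule producing [k] in isolation would wrongly predict alternation here too.
The alternation reflects intervocalic voicing: voiceless stops become voiced between vowels. /k/ is underlying.
The one attested form of 'root', [ɣoŋik], shows underlying /ɣoŋik/. Applying the same rule between vowels gives [ɣoŋigɔ].

[ɣoŋigɔ]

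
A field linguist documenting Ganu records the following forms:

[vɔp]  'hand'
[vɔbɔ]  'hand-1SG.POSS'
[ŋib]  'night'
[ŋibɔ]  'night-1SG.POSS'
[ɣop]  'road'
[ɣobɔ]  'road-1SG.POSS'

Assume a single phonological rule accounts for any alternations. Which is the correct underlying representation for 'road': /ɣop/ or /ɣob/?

The stem for 'road' ends in [p] in [ɣop] but [b] in [ɣobɔ].
But 'night' keeps [b] in both environments ([ŋib], [ŋibɔ]), so there is no rule changing /b/ to [p] in isolation.
So /p/ is underlying, and a rule of intervocalic voicing — voiceless stops become voiced between vowels — gives [b].

/ɣop/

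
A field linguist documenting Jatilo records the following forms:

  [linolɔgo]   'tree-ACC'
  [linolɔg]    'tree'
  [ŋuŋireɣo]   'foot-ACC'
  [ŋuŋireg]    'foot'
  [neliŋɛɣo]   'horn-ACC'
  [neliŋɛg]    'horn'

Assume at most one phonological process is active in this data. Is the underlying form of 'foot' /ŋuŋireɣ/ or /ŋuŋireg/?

The root 'foot' surfaces as [ŋuŋireɣo] and [ŋuŋireg], with a stem-final [ɣ] ~ [g] alternation.
If /g/ were underlying and a rule turned it into [ɣ] before the ACC suffix, 'tree' would also alternate; but it has [g] in both [linolɔgo] and [linolɔg].
Therefore /ɣ/ is basic and [g] is derived by word-final hardening (voiced fricatives become stops word-finally).

/ŋuŋireɣ/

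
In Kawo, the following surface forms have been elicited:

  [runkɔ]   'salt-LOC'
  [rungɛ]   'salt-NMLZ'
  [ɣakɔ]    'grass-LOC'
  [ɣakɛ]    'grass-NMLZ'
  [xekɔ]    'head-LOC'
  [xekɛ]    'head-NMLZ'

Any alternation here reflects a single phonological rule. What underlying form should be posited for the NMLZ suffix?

/-gɛ/

The NMLZ suffix surfaces as [-gɛ] and [-kɛ], depending on the final segment of the stem.
By contrast the LOC suffix keeps its initial [k] throughout — that segment must be underlying.
The NMLZ suffix is therefore /-gɛ/ underlyingly, with post-vocalic devoicing: voiced stops become voiceless after a vowel.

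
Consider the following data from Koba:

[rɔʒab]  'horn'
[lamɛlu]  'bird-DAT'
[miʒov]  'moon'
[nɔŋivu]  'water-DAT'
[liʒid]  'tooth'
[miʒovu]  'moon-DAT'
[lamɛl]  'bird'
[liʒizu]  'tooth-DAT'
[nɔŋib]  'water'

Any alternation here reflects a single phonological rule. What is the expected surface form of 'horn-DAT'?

[rɔʒavu]

'water' shows [v] ~ [b] at the end of the stem ([nɔŋivu] vs [nɔŋib]).
The stem 'moon' ([miʒovu], [miʒov]) shows [v] unchanged in both environments, so [v] cannot be basic with [b] derived in isolation.
So /b/ is underlying, and a rule of intervocalic spirantization — voiced stops become fricatives between vowels — gives [v].
The one attested form of 'horn', [rɔʒab], shows underlying /rɔʒab/. Applying the same rule between vowels gives [rɔʒavu].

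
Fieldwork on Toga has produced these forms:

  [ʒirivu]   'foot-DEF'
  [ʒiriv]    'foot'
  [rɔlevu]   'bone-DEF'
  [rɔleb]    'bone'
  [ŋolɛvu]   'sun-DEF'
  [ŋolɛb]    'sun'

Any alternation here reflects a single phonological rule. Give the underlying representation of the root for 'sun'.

/ŋolɛb/

In [ŋolɛvu] and [ŋolɛb] the final segment of 'sun' alternates: [v] ~ [b].
Compare 'foot', with invariant [v] in [ʒirivu] and [ʒiriv]: an analysis with underlying /v/ and a rule producing [b] in isolation would wrongly predict alternation here too.
The underlying segment must be /b/; voiced stops become fricatives between vowels, yielding [v] there.
Hence 'sun' is /ŋolɛb/ underlyingly.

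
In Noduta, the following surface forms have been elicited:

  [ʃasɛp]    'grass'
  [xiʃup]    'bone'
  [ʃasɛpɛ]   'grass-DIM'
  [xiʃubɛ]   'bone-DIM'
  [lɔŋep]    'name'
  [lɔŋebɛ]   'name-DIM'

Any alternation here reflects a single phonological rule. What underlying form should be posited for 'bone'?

/xiʃub/

The stem for 'bone' ends in [p] in [xiʃup] but [b] in [xiʃubɛ].
Compare 'grass', with invariant [p] in [ʃasɛp] and [ʃasɛpɛ]: an analysis with underlying /p/ and a rule producing [b] before the DIM suffix would wrongly predict alternation here too.
The alternation reflects word-final obstruent devoicing: voiced obstruents become voiceless word-finally. /b/ is underlying.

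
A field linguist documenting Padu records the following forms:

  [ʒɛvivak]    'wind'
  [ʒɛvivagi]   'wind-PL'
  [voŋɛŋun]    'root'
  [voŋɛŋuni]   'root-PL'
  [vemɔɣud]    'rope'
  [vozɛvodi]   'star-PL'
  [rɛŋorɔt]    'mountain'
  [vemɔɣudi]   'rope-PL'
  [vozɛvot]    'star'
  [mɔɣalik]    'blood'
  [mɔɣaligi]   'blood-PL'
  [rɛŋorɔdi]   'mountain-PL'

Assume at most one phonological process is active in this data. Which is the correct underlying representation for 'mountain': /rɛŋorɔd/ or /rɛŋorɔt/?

/rɛŋorɔt/

The stem for 'mountain' ends in [t] in [rɛŋorɔt] but [d] in [rɛŋorɔdi].
If /d/ were underlying and a rule turned it into [t] in isolation, 'rope' would also alternate; but it has [d] in both [vemɔɣud] and [vemɔɣudi].
Therefore /t/ is basic and [d] is derived by intervocalic voicing (voiceless stops become voiced between vowels).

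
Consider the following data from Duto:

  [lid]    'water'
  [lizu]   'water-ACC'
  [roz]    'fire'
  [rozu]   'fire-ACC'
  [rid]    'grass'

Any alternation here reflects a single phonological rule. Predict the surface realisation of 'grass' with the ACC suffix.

[rizu]

'water' shows [d] ~ [z] at the end of the stem ([lid] vs [lizu]).
Compare 'fire', with invariant [z] in [roz] and [rozu]: an analysis with underlying /z/ and a rule producing [d] in isolation would wrongly predict alternation here too.
The alternation reflects intervocalic spirantization: voiced stops become fricatives between vowels. /d/ is underlying.
The one attested form of 'grass', [rid], shows underlying /rid/. Applying the same rule between vowels gives [rizu].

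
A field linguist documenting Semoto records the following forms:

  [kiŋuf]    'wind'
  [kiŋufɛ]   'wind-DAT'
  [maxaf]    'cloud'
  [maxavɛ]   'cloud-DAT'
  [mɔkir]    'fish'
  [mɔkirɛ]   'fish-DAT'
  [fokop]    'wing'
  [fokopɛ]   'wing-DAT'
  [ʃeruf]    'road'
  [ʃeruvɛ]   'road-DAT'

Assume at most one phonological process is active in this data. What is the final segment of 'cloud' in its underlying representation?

/v/

'cloud' shows [f] ~ [v] at the end of the stem ([maxaf] vs [maxavɛ]).
The stem 'wind' ([kiŋuf], [kiŋufɛ]) shows [f] unchanged in both environments, so [f] cannot be basic with [v] derived before the DAT suffix.
So /v/ is underlying, and a rule of word-final obstruent devoicing — voiced obstruents become voiceless word-finally — gives [f].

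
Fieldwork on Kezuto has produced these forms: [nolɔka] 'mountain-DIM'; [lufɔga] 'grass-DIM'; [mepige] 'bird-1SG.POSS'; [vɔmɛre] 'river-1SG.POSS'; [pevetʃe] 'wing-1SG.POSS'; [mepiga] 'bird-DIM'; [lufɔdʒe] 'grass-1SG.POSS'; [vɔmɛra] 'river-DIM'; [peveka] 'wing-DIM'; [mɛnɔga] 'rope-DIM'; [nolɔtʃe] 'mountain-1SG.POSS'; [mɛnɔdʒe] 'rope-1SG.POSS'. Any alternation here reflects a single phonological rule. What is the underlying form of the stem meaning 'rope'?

/mɛnɔdʒ/

The stem for 'rope' ends in [g] in [mɛnɔga] but [dʒ] in [mɛnɔdʒe].
If /g/ were underlying and a rule turned it into [dʒ] before the 1SG.POSS suffix, 'bird' would also alternate; but it has [g] in both [mepiga] and [mepige].
So /dʒ/ is underlying, and a rule of depalatalization — palato-alveolar /tʃ/ and /dʒ/ become [k] and [g] when no front vowel follows — gives [g].
So 'rope' = /mɛnɔdʒ/.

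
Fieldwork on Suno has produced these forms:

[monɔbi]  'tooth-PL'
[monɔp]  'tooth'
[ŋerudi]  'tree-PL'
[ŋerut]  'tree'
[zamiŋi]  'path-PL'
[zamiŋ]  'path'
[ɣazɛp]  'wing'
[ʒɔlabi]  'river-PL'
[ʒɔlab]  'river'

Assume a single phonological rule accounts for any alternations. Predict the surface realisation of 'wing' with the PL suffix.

'tooth' shows [b] ~ [p] at the end of the stem ([monɔbi] vs [monɔp]).
Compare 'river', with invariant [b] in [ʒɔlabi] and [ʒɔlab]: an analysis with underlying /b/ and a rule producing [p] in isolation would wrongly predict alternation here too.
So /p/ is underlying, and a rule of intervocalic voicing — voiceless stops become voiced between vowels — gives [b].
From [ɣazɛp] the stem 'wing' is /ɣazɛp/; between vowels this yields [ɣazɛbi].

[ɣazɛbi]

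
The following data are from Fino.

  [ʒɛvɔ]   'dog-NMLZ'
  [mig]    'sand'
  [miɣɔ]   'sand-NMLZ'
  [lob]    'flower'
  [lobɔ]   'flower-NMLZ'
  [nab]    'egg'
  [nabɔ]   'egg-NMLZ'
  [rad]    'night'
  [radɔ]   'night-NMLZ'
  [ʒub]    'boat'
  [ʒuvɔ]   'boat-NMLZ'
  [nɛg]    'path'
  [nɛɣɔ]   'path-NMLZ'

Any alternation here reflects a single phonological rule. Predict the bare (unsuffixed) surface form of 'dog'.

[ʒɛb]

The root 'boat' surfaces as [ʒub] and [ʒuvɔ], with a stem-final [b] ~ [v] alternation.
Compare 'flower', with invariant [b] in [lob] and [lobɔ]: an analysis with underlying /b/ and a rule producing [v] before the NMLZ suffix would wrongly predict alternation here too.
The underlying segment must be /v/; voiced fricatives become stops word-finally, yielding [b] there.
From [ʒɛvɔ] the stem 'dog' is /ʒɛv/; word-finally this yields [ʒɛb].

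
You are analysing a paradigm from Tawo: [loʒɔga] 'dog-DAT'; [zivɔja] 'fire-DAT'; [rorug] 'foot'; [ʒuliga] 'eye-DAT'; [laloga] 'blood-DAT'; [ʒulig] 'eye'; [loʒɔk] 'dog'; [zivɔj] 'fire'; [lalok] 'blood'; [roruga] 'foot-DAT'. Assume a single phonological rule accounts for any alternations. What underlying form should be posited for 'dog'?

/loʒɔk/

The stem for 'dog' ends in [g] in [loʒɔga] but [k] in [loʒɔk].
The stem 'foot' ([roruga], [rorug]) shows [g] unchanged in both environments, so [g] cannot be basic with [k] derived in isolation.
Therefore /k/ is basic and [g] is derived by intervocalic voicing (voiceless stops become voiced between vowels).
The underlying form of 'dog' is therefore /loʒɔk/.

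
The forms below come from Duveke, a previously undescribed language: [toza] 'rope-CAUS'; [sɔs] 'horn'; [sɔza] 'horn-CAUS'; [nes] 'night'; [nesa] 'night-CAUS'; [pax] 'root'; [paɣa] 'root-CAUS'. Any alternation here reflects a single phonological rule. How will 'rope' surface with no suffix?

[tos]

The root 'horn' surfaces as [sɔs] and [sɔza], with a stem-final [s] ~ [z] alternation.
If /s/ were underlying and a rule turned it into [z] before the CAUS suffix, 'night' would also alternate; but it has [s] in both [nes] and [nesa].
The underlying segment must be /z/; voiced obstruents become voiceless word-finally, yielding [s] there.
The one attested form of 'rope', [toza], shows underlying /toz/. Applying the same rule word-finally gives [tos].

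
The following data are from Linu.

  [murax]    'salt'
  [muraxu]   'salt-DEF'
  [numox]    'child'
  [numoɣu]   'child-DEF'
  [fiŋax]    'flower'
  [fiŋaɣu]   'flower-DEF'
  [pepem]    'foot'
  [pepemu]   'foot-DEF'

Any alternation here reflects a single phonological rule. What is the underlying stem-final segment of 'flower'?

/ɣ/

The stem for 'flower' ends in [x] in [fiŋax] but [ɣ] in [fiŋaɣu].
If /x/ were underlying and a rule turned it into [ɣ] before the DEF suffix, 'salt' would also alternate; but it has [x] in both [murax] and [muraxu].
So /ɣ/ is underlying, and a rule of word-final obstruent devoicing — voiced obstruents become voiceless word-finally — gives [x].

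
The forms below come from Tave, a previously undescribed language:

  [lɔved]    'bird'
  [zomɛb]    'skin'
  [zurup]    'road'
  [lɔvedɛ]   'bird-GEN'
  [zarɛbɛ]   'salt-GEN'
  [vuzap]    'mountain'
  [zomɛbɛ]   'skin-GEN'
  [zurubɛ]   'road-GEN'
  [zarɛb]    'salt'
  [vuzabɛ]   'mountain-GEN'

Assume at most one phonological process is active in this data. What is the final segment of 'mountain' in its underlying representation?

/p/

The root 'mountain' surfaces as [vuzabɛ] and [vuzap], with a stem-final [b] ~ [p] alternation.
The stem 'skin' ([zomɛbɛ], [zomɛb]) shows [b] unchanged in both environments, so [b] cannot be basic with [p] derived in isolation.
So /p/ is underlying, and a rule of intervocalic voicing — voiceless stops become voiced between vowels — gives [b].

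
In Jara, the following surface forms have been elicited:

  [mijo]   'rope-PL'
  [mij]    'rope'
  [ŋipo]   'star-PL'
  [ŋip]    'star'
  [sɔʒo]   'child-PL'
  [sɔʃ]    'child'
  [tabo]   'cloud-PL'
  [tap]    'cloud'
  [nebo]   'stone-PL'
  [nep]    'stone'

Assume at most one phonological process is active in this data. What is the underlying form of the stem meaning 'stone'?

/neb/

'stone' shows [b] ~ [p] at the end of the stem ([nebo] vs [nep]).
Compare 'star', with invariant [p] in [ŋipo] and [ŋip]: an analysis with underlying /p/ and a rule producing [b] before the PL suffix would wrongly predict alternation here too.
So /b/ is underlying, and a rule of word-final obstruent devoicing — voiced obstruents become voiceless word-finally — gives [p].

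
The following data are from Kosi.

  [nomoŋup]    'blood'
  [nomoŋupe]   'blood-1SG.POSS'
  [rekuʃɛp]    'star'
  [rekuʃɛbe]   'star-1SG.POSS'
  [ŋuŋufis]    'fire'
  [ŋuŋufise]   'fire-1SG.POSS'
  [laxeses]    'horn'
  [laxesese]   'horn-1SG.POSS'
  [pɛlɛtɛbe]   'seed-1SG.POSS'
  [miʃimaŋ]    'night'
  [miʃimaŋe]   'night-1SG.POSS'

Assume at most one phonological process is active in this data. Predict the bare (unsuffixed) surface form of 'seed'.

[pɛlɛtɛp]

In [rekuʃɛp] and [rekuʃɛbe] the final segment of 'star' alternates: [p] ~ [b].
The stem 'blood' ([nomoŋup], [nomoŋupe]) shows [p] unchanged in both environments, so [p] cannot be basic with [b] derived before the 1SG.POSS suffix.
So /b/ is underlying, and a rule of word-final obstruent devoicing — voiced obstruents become voiceless word-finally — gives [p].
The one attested form of 'seed', [pɛlɛtɛbe], shows underlying /pɛlɛtɛb/. Applying the same rule word-finally gives [pɛlɛtɛp].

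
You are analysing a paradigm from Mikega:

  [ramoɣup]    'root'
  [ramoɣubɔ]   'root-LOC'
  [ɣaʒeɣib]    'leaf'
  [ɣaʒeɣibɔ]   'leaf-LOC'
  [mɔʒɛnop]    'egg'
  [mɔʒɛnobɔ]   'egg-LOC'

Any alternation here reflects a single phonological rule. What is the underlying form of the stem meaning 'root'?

/ramoɣup/

'root' shows [p] ~ [b] at the end of the stem ([ramoɣup] vs [ramoɣubɔ]).
Compare 'leaf', with invariant [b] in [ɣaʒeɣib] and [ɣaʒeɣibɔ]: an analysis with underlying /b/ and a rule producing [p] in isolation would wrongly predict alternation here too.
Therefore /p/ is basic and [b] is derived by intervocalic voicing (voiceless stops become voiced between vowels).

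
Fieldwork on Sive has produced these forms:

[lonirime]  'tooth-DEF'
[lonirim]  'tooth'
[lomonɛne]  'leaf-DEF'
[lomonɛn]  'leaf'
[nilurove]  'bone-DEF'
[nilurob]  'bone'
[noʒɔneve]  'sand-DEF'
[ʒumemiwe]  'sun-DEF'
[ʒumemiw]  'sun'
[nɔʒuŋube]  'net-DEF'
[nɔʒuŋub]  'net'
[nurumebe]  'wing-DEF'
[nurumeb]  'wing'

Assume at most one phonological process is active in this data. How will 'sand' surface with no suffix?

In [nilurove] and [nilurob] the final segment of 'bone' alternates: [v] ~ [b].
But 'wing' keeps [b] in both environments ([nurumebe], [nurumeb]), so there is no rule changing /b/ to [v] before the DEF suffix.
Therefore /v/ is basic and [b] is derived by word-final hardening (voiced fricatives become stops word-finally).
From [noʒɔneve] the stem 'sand' is /noʒɔnev/; word-finally this yields [noʒɔneb].

[noʒɔneb]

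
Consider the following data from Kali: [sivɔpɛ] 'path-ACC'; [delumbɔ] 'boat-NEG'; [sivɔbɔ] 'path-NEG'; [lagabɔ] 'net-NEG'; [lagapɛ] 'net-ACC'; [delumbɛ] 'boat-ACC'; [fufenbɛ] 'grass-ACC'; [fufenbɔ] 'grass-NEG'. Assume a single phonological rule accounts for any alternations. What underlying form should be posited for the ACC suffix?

/-pɛ/

The ACC morpheme has two allomorphs, [-bɛ] and [-pɛ].
The NEG suffix, which begins with [b], is invariant after every stem; so [b] is not altered by any rule here.
The ACC suffix is therefore /-pɛ/ underlyingly, with post-nasal voicing: voiceless stops become voiced after a nasal.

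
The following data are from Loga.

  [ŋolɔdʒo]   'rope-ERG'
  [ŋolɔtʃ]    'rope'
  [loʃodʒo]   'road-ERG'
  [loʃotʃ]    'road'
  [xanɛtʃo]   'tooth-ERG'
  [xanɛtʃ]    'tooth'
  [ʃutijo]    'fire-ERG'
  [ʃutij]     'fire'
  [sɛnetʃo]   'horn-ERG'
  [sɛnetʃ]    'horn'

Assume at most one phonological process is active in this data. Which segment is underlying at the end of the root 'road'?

/dʒ/

'road' shows [dʒ] ~ [tʃ] at the end of the stem ([loʃodʒo] vs [loʃotʃ]).
The stem 'tooth' ([xanɛtʃo], [xanɛtʃ]) shows [tʃ] unchanged in both environments, so [tʃ] cannot be basic with [dʒ] derived before the ERG suffix.
The underlying segment must be /dʒ/; voiced obstruents become voiceless word-finally, yielding [tʃ] there.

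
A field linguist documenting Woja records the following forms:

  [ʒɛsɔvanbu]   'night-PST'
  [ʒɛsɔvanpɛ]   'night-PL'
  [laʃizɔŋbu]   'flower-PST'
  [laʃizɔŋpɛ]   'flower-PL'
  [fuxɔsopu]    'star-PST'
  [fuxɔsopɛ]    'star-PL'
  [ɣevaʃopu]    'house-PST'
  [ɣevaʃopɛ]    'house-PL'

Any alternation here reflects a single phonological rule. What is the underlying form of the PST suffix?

/-bu/

The PST morpheme has two allomorphs, [-bu] and [-pu].
The PL suffix, which begins with [p], is invariant after every stem; so [p] is not altered by any rule here.
So the underlying form is /-bu/, and voiced stops become voiceless after a vowel.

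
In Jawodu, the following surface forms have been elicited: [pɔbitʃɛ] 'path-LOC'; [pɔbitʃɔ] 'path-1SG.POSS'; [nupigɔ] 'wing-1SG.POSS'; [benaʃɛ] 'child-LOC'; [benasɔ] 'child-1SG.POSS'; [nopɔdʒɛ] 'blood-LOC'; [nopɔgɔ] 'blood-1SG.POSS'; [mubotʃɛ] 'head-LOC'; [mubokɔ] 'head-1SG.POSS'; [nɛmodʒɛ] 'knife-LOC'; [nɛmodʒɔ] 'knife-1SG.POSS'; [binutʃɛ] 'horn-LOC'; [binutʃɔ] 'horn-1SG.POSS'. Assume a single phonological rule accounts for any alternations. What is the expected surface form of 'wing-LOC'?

[nupidʒɛ]

The root 'blood' surfaces as [nopɔdʒɛ] and [nopɔgɔ], with a stem-final [dʒ] ~ [g] alternation.
If /dʒ/ were underlying and a rule turned it into [g] before the 1SG.POSS suffix, 'knife' would also alternate; but it has [dʒ] in both [nɛmodʒɛ] and [nɛmodʒɔ].
The underlying segment must be /g/; /k/, /g/ and /s/ become palato-alveolar [tʃ], [dʒ] and [ʃ] before a front vowel, yielding [dʒ] there.
From [nupigɔ] the stem 'wing' is /nupig/; before a front vowel this yields [nupidʒɛ].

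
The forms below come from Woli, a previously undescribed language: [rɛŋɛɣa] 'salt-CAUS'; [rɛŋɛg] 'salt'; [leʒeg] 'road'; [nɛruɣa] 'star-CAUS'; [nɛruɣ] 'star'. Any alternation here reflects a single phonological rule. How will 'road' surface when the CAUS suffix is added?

[leʒeɣa]

The stem for 'salt' ends in [ɣ] in [rɛŋɛɣa] but [g] in [rɛŋɛg].
But 'star' keeps [ɣ] in both environments ([nɛruɣa], [nɛruɣ]), so there is no rule changing /ɣ/ to [g] in isolation.
Therefore /g/ is basic and [ɣ] is derived by intervocalic spirantization (voiced stops become fricatives between vowels).
From [leʒeg] the stem 'road' is /leʒeg/; between vowels this yields [leʒeɣa].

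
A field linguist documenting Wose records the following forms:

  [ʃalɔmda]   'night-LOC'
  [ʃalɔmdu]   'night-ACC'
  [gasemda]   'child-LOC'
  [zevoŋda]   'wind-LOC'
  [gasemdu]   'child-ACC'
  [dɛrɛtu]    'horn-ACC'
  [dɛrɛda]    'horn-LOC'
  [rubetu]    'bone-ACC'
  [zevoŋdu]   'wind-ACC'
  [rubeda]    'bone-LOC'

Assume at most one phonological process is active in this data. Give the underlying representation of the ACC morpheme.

/-tu/

The ACC suffix surfaces as [-du] and [-tu], depending on the final segment of the stem.
By contrast the LOC suffix keeps its initial [d] throughout — that segment must be underlying.
So the underlying form is /-tu/, and voiceless stops become voiced after a nasal.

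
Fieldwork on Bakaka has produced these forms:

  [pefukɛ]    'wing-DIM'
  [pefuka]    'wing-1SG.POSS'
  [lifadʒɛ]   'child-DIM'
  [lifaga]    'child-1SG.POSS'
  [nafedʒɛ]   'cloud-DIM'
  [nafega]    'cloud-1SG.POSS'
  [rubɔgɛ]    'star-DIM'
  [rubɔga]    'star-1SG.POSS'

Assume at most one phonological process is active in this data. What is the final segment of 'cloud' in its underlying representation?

The stem for 'cloud' ends in [dʒ] in [nafedʒɛ] but [g] in [nafega].
The stem 'star' ([rubɔgɛ], [rubɔga]) shows [g] unchanged in both environments, so [g] cannot be basic with [dʒ] derived before the DIM suffix.
Therefore /dʒ/ is basic and [g] is derived by depalatalization (palato-alveolar /dʒ/ becomes [g] when no front vowel follows).

/dʒ/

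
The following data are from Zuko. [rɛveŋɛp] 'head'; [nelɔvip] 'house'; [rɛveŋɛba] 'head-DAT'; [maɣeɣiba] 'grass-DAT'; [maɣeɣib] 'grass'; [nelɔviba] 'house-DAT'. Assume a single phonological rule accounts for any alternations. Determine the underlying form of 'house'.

The stem for 'house' ends in [b] in [nelɔviba] but [p] in [nelɔvip].
The stem 'grass' ([maɣeɣiba], [maɣeɣib]) shows [b] unchanged in both environments, so [b] cannot be basic with [p] derived in isolation.
So /p/ is underlying, and a rule of intervocalic voicing — voiceless stops become voiced between vowels — gives [b].

/nelɔvip/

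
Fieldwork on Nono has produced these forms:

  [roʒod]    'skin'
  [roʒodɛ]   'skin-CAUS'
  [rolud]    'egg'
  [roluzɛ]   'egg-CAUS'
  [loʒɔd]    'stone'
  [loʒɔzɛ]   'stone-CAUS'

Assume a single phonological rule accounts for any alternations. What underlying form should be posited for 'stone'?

In [loʒɔd] and [loʒɔzɛ] the final segment of 'stone' alternates: [d] ~ [z].
Compare 'skin', with invariant [d] in [roʒod] and [roʒodɛ]: an analysis with underlying /d/ and a rule producing [z] before the CAUS suffix would wrongly predict alternation here too.
Therefore /z/ is basic and [d] is derived by word-final hardening (voiced fricatives become stops word-finally).
Hence 'stone' is /loʒɔz/ underlyingly.

/loʒɔz/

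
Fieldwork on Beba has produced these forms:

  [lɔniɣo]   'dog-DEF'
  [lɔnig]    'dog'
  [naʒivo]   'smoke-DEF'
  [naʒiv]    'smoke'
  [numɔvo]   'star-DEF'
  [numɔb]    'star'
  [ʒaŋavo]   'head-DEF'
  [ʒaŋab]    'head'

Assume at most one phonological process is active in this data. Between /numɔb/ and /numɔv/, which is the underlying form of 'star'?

The stem for 'star' ends in [v] in [numɔvo] but [b] in [numɔb].
Compare 'smoke', with invariant [v] in [naʒivo] and [naʒiv]: an analysis with underlying /v/ and a rule producing [b] in isolation would wrongly predict alternation here too.
So /b/ is underlying, and a rule of intervocalic spirantization — voiced stops become fricatives between vowels — gives [v].

/numɔb/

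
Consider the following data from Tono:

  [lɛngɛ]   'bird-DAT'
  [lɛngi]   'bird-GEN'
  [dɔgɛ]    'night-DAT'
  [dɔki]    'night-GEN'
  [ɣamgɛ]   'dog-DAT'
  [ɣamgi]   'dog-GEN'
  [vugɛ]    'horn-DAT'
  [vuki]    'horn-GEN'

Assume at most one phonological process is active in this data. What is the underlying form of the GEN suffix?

/-ki/

The GEN suffix surfaces as [-gi] and [-ki], depending on the final segment of the stem.
By contrast the DAT suffix keeps its initial [g] throughout — that segment must be underlying.
The GEN suffix is therefore /-ki/ underlyingly, with post-nasal voicing: voiceless stops become voiced after a nasal.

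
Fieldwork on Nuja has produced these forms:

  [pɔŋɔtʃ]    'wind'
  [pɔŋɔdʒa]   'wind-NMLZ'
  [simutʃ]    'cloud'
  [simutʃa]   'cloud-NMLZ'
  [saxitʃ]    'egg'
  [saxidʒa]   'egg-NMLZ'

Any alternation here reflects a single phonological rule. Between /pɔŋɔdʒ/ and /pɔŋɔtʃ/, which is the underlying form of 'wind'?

In [pɔŋɔtʃ] and [pɔŋɔdʒa] the final segment of 'wind' alternates: [tʃ] ~ [dʒ].
But 'cloud' keeps [tʃ] in both environments ([simutʃ], [simutʃa]), so there is no rule changing /tʃ/ to [dʒ] before the NMLZ suffix.
The alternation reflects word-final obstruent devoicing: voiced obstruents become voiceless word-finally. /dʒ/ is underlying.

/pɔŋɔdʒ/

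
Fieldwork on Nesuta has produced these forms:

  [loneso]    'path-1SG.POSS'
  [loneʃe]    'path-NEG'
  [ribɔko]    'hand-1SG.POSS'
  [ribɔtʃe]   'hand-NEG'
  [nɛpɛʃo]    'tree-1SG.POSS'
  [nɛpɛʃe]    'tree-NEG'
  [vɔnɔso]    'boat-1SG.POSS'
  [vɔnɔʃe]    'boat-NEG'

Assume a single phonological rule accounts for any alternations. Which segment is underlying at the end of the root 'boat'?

/s/

In [vɔnɔso] and [vɔnɔʃe] the final segment of 'boat' alternates: [s] ~ [ʃ].
If /ʃ/ were underlying and a rule turned it into [s] before the 1SG.POSS suffix, 'tree' would also alternate; but it has [ʃ] in both [nɛpɛʃo] and [nɛpɛʃe].
Therefore /s/ is basic and [ʃ] is derived by palatalization before a front vowel (/k/ and /s/ become palato-alveolar [tʃ] and [ʃ] before a front vowel).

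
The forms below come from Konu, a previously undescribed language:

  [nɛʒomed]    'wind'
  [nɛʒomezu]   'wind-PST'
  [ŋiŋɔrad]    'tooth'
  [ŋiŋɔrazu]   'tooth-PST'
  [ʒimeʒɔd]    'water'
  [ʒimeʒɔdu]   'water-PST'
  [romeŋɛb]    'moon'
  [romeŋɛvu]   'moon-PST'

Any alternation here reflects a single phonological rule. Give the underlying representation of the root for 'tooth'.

In [ŋiŋɔrad] and [ŋiŋɔrazu] the final segment of 'tooth' alternates: [d] ~ [z].
The stem 'water' ([ʒimeʒɔd], [ʒimeʒɔdu]) shows [d] unchanged in both environments, so [d] cannot be basic with [z] derived before the PST suffix.
Therefore /z/ is basic and [d] is derived by word-final hardening (voiced fricatives become stops word-finally).
So 'tooth' = /ŋiŋɔraz/.

/ŋiŋɔraz/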